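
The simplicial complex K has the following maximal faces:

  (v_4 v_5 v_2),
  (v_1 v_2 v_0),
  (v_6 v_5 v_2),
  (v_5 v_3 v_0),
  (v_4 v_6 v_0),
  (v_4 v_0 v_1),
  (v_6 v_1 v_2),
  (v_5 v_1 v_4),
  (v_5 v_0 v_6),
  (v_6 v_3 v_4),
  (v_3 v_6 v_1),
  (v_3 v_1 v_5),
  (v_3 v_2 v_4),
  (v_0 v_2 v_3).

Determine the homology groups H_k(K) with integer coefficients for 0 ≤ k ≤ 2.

H_0 ≅ Z,  H_1 ≅ Z^2,  H_2 ≅ Z.

K has 7 vertices, 21 edges, 14 triangles.
rank ∂_0 = 0, rank ∂_1 = 6 ⇒ b_0 = 7 − 0 − 6 = 1; all invariant factors of ∂_1 are 1 so no torsion. So H_0 ≅ Z.
rank ∂_1 = 6, rank ∂_2 = 13 ⇒ b_1 = 21 − 6 − 13 = 2; all invariant factors of ∂_2 are 1 so no torsion. So H_1 ≅ Z^2.
rank ∂_2 = 13, rank ∂_3 = 0 ⇒ b_2 = 14 − 13 − 0 = 1. So H_2 ≅ Z.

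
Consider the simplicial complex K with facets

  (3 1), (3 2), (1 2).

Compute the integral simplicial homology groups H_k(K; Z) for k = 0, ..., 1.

Fix the vertex order 1 < 2 < 3 and write every simplex with vertices in increasing order. Then dim K = 1 and the simplices of K are:

  0-simplices (3): [1], [2], [3]
  1-simplices (3): [1,2], [1,3], [2,3]

Hence C_0 ≅ Z^3, C_1 ≅ Z^3.

Boundary ∂_1: C_1 → C_0 sends each edge [p,q] (with p < q) to q − p. For instance
  ∂[2,3] = [3] − [2].
This gives a 3×3 integer matrix of rank 2; reducing to Smith normal form yields diagonal entries (1,1).

Computing H_k = (kernel of ∂_k) / (image of ∂_{k+1}):

  H_0: rank C_0 − rank ∂_1 = 3 − 2 = 1, and the invariant factors of ∂_1 are all 1, so H_0 = Z.
  H_1: rank ker ∂_1 − rank ∂_2 = (3 − 2) − 0 = 1, and there is no ∂_2, so H_1 = Z.

H_0 = Z,  H_1 = Z.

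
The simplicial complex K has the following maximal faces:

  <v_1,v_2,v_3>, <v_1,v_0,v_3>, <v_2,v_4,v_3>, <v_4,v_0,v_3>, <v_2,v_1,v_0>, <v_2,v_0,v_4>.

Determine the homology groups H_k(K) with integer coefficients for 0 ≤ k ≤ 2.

We work with the vertex ordering v_0 < v_1 < v_2 < v_3 < v_4. The simplices of K, each written with vertices in increasing order, are:

  0-simplices (5): [v_0], [v_1], [v_2], [v_3], [v_4]
  1-simplices (9): [v_0,v_1], [v_0,v_2], [v_0,v_3], [v_0,v_4], [v_1,v_2], [v_1,v_3], [v_2,v_3], [v_2,v_4], [v_3,v_4]
  2-simplices (6): [v_0,v_1,v_2], [v_0,v_1,v_3], [v_0,v_2,v_4], [v_0,v_3,v_4], [v_1,v_2,v_3], [v_2,v_3,v_4]

so the chain groups are C_0 ≅ Z^5, C_1 ≅ Z^9, C_2 ≅ Z^6.

The boundary map ∂_1: C_1 → C_0 is given by ∂[p,q] = [q] − [p].
As a 5×9 matrix over Z this has rank 4, with invariant factors (1,1,1,1).

Boundary ∂_2: C_2 → C_1 maps a triangle to the signed sum of its edges. For instance
  ∂[v_1,v_2,v_3] = [v_2,v_3] − [v_1,v_3] + [v_1,v_2],
  ∂[v_0,v_2,v_4] = [v_2,v_4] − [v_0,v_4] + [v_0,v_2].
This gives a 9×6 integer matrix of rank 5; reducing to Smith normal form yields diagonal entries (1,1,1,1,1).

Reading off H_k = ker ∂_k / im ∂_{k+1}:

  H_0: rank C_0 − rank ∂_1 = 5 − 4 = 1, and the invariant factors of ∂_1 are all 1, so H_0 ≅ Z.
  H_1: rank ker ∂_1 − rank ∂_2 = (9 − 4) − 5 = 0, and the invariant factors of ∂_2 are all 1, so H_1 ≅ 0.
  H_2: rank ker ∂_2 − rank ∂_3 = (6 − 5) − 0 = 1, and there is no ∂_3, so H_2 ≅ Z.

As a check, the Euler characteristic is 5 − 9 + 6 = 2, which agrees with 1 − 0 + 1 = 2.

H_0 = Z,  H_1 = 0,  H_2 = Z.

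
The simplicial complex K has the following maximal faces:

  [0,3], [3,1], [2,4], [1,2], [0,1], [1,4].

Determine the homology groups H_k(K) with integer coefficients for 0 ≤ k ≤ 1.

Take the total order 0 < 1 < 2 < 3 < 4 on the vertex set. Then K (dimension 1) consists of the simplices:

  0-simplices (5): [0], [1], [2], [3], [4]
  1-simplices (6): [0,1], [0,3], [1,2], [1,3], [1,4], [2,4]

Hence C_0 ≅ Z^5, C_1 ≅ Z^6.

∂_1: C_1 → C_0 is given by ∂[p,q] = [q] − [p].
The resulting 5×6 matrix has rank 4, and its Smith normal form has invariant factors (1,1,1,1).

Now H_k = ker ∂_k / im ∂_{k+1}, so:

  H_0: rank C_0 − rank ∂_1 = 5 − 4 = 1, and the invariant factors of ∂_1 are all 1, so H_0 = Z.
  H_1: rank ker ∂_1 − rank ∂_2 = (6 − 4) − 0 = 2, and there is no ∂_2, so H_1 = Z^2.

H_0 ≅ Z,  H_1 ≅ Z^2.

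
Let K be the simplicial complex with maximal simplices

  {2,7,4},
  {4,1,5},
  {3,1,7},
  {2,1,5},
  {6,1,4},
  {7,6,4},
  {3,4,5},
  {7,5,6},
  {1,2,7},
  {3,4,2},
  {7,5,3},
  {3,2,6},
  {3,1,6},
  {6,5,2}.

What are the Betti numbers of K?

b_0 = 1, b_1 = 2, b_2 = 1.

Fix the vertex order 1 < 2 < 3 < 4 < 5 < 6 < 7 and write every simplex with vertices in increasing order. Then dim K = 2 and the simplices of K are:

  0-simplices (7): [1], [2], [3], [4], [5], [6], [7]
  1-simplices (21): [1,2], [1,3], [1,4], [1,5], [1,6], [1,7], [2,3], [2,4], [2,5], [2,6], [2,7], [3,4], [3,5], [3,6], [3,7], [4,5], [4,6], [4,7], [5,6], [5,7], [6,7]
  2-simplices (14): [1,2,5], [1,2,7], [1,3,6], [1,3,7], [1,4,5], [1,4,6], [2,3,4], [2,3,6], [2,4,7], [2,5,6], [3,4,5], [3,5,7], [4,6,7], [5,6,7]

so the chain groups are C_0 ≅ Z^7, C_1 ≅ Z^21, C_2 ≅ Z^14.

∂_1: C_1 → C_0 sends each edge [p,q] (with p < q) to q − p.
This gives a 7×21 integer matrix of rank 6; reducing to Smith normal form yields diagonal entries (1,1,1,1,1,1).

Boundary ∂_2: C_2 → C_1 sends each 2-simplex [p,q,r] to [q,r] − [p,r] + [p,q]. For instance
  ∂[1,2,7] = [2,7] − [1,7] + [1,2],
  ∂[2,4,7] = [4,7] − [2,7] + [2,4].
The 21×14 boundary matrix has rank 13 and Smith normal form diag(1,1,1,1,1,1,1,1,1,1,1,1,1).

From H_k ≅ ker(∂_k) / im(∂_{k+1}) we obtain:

  H_0: rank C_0 − rank ∂_1 = 7 − 6 = 1, and the invariant factors of ∂_1 are all 1, so H_0 = Z.
  H_1: rank ker ∂_1 − rank ∂_2 = (21 − 6) − 13 = 2, and the invariant factors of ∂_2 are all 1, so H_1 = Z^2.
  H_2: rank ker ∂_2 − rank ∂_3 = (14 − 13) − 0 = 1, and there is no ∂_3, so H_2 = Z.

As a check, the Euler characteristic is 7 − 21 + 14 = 0, which agrees with 1 − 2 + 1 = 0.

Hence the Betti numbers are b_0 = 1, b_1 = 2, b_2 = 1.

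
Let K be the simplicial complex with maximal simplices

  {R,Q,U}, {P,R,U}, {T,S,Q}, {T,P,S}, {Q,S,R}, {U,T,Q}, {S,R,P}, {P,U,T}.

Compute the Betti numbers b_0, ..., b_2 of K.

b_0 = 1, b_1 = 0, b_2 = 1.

We work with the vertex ordering P < Q < R < S < T < U. The simplices of K, each written with vertices in increasing order, are:

  0-simplices (6): P, Q, R, S, T, U
  1-simplices (12): PR, PS, PT, PU, QR, QS, QT, QU, RS, RU, ST, TU
  2-simplices (8): PRS, PRU, PST, PTU, QRS, QRU, QST, QTU

so the chain groups are C_0 ≅ Z^6, C_1 ≅ Z^12, C_2 ≅ Z^8.

The boundary map ∂_1: C_1 → C_0 maps an edge to its endpoints' difference, ∂[p,q] = q − p.
The resulting 6×12 matrix has rank 5, and its Smith normal form has invariant factors (1,1,1,1,1).

The boundary map ∂_2: C_2 → C_1 acts by ∂[p,q,r] = [q,r] − [p,r] + [p,q]. For instance
  ∂QRS = RS − QS + QR,
  ∂PRU = RU − PU + PR.
The 12×8 boundary matrix has rank 7 and Smith normal form diag(1,1,1,1,1,1,1).

Computing H_k = (kernel of ∂_k) / (image of ∂_{k+1}):

  H_0: rank C_0 − rank ∂_1 = 6 − 5 = 1, and the invariant factors of ∂_1 are all 1, so H_0 ≅ Z.
  H_1: rank ker ∂_1 − rank ∂_2 = (12 − 5) − 7 = 0, and the invariant factors of ∂_2 are all 1, so H_1 ≅ 0.
  H_2: rank ker ∂_2 − rank ∂_3 = (8 − 7) − 0 = 1, and there is no ∂_3, so H_2 ≅ Z.

Hence the Betti numbers are b_0 = 1, b_1 = 0, b_2 = 1.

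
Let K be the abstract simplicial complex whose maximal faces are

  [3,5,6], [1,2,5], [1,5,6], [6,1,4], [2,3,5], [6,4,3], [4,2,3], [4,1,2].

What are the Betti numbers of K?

b_0 = 1, b_1 = 0, b_2 = 1.

Take the total order 1 < 2 < 3 < 4 < 5 < 6 on the vertex set. Then K (dimension 2) consists of the simplices:

  0-simplices (6): [1], [2], [3], [4], [5], [6]
  1-simplices (12): [1,2], [1,4], [1,5], [1,6], [2,3], [2,4], [2,5], [3,4], [3,5], [3,6], [4,6], [5,6]
  2-simplices (8): [1,2,4], [1,2,5], [1,4,6], [1,5,6], [2,3,4], [2,3,5], [3,4,6], [3,5,6]

Hence C_0 ≅ Z^6, C_1 ≅ Z^12, C_2 ≅ Z^8.

Boundary ∂_1: C_1 → C_0 is given by ∂[p,q] = [q] − [p]. For instance
  ∂[3,4] = [4] − [3].
As a 6×12 matrix over Z this has rank 5, with invariant factors (1,1,1,1,1).

Boundary ∂_2: C_2 → C_1 acts by ∂[p,q,r] = [q,r] − [p,r] + [p,q]. For instance
  ∂[1,5,6] = [5,6] − [1,6] + [1,5],
  ∂[2,3,4] = [3,4] − [2,4] + [2,3].
The 12×8 boundary matrix has rank 7 and Smith normal form diag(1,1,1,1,1,1,1).

From H_k ≅ ker(∂_k) / im(∂_{k+1}) we obtain:

  H_0: rank C_0 − rank ∂_1 = 6 − 5 = 1, and the invariant factors of ∂_1 are all 1, so H_0 ≅ Z.
  H_1: rank ker ∂_1 − rank ∂_2 = (12 − 5) − 7 = 0, and the invariant factors of ∂_2 are all 1, so H_1 ≅ 0.
  H_2: rank ker ∂_2 − rank ∂_3 = (8 − 7) − 0 = 1, and there is no ∂_3, so H_2 ≅ Z.

Hence the Betti numbers are b_0 = 1, b_1 = 0, b_2 = 1.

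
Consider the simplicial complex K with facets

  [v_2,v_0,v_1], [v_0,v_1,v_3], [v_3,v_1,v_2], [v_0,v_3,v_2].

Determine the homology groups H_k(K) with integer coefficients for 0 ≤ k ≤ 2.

K has 4 vertices, 6 edges, 4 triangles.
rank ∂_0 = 0, rank ∂_1 = 3 ⇒ b_0 = 4 − 0 − 3 = 1; all invariant factors of ∂_1 are 1 so no torsion. So H_0 = Z.
rank ∂_1 = 3, rank ∂_2 = 3 ⇒ b_1 = 6 − 3 − 3 = 0; all invariant factors of ∂_2 are 1 so no torsion. So H_1 = 0.
rank ∂_2 = 3, rank ∂_3 = 0 ⇒ b_2 = 4 − 3 − 0 = 1. So H_2 = Z.

H_0 = Z,  H_1 = 0,  H_2 = Z.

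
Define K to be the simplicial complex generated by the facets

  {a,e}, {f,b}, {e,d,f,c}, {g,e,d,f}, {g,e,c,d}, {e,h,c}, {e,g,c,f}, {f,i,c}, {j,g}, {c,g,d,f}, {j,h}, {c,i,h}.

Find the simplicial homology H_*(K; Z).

K has 10 vertices, 19 edges, 13 triangles, 5 3-simplices.
rank ∂_0 = 0, rank ∂_1 = 9 ⇒ b_0 = 10 − 0 − 9 = 1; all invariant factors of ∂_1 are 1 so no torsion. So H_0 = Z.
rank ∂_1 = 9, rank ∂_2 = 9 ⇒ b_1 = 19 − 9 − 9 = 1; all invariant factors of ∂_2 are 1 so no torsion. So H_1 = Z.
rank ∂_2 = 9, rank ∂_3 = 4 ⇒ b_2 = 13 − 9 − 4 = 0; all invariant factors of ∂_3 are 1 so no torsion. So H_2 = 0.
rank ∂_3 = 4, rank ∂_4 = 0 ⇒ b_3 = 5 − 4 − 0 = 1. So H_3 = Z.

H_0 ≅ Z,  H_1 ≅ Z,  H_2 = 0,  H_3 ≅ Z.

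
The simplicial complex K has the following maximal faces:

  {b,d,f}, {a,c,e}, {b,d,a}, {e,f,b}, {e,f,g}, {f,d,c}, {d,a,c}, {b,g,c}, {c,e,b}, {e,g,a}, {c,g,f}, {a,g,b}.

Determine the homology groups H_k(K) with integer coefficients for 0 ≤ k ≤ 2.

We work with the vertex ordering a < b < c < d < e < f < g. The simplices of K, each written with vertices in increasing order, are:

  0-simplices (7): a, b, c, d, e, f, g
  1-simplices (18): ab, ac, ad, ae, ag, bc, bd, be, bf, bg, cd, ce, cf, cg, df, ef, eg, fg
  2-simplices (12): abd, abg, acd, ace, aeg, bce, bcg, bdf, bef, cdf, cfg, efg

so the chain groups are C_0 ≅ Z^7, C_1 ≅ Z^18, C_2 ≅ Z^12.

Boundary ∂_1: C_1 → C_0 maps an edge to its endpoints' difference, ∂[p,q] = q − p.
The resulting 7×18 matrix has rank 6, and its Smith normal form has invariant factors (1,1,1,1,1,1).

∂_2: C_2 → C_1 acts by ∂[p,q,r] = [q,r] − [p,r] + [p,q]. For instance
  ∂bdf = df − bf + bd,
  ∂aeg = eg − ag + ae.
This gives a 18×12 integer matrix of rank 12; reducing to Smith normal form yields diagonal entries (1,1,1,1,1,1,1,1,1,1,1,2).

From H_k ≅ ker(∂_k) / im(∂_{k+1}) we obtain:

  H_0: rank C_0 − rank ∂_1 = 7 − 6 = 1, and the invariant factors of ∂_1 are all 1, so H_0 ≅ Z.
  H_1: rank ker ∂_1 − rank ∂_2 = (18 − 6) − 12 = 0, and ∂_2 has invariant factor 2 > 1, so H_1 ≅ Z_2.
  H_2: rank ker ∂_2 − rank ∂_3 = (12 − 12) − 0 = 0, and there is no ∂_3, so H_2 ≅ 0.

(K is a triangulation of the real projective plane RP^2.)

H_0 ≅ Z,  H_1 ≅ Z_2,  H_2 = 0.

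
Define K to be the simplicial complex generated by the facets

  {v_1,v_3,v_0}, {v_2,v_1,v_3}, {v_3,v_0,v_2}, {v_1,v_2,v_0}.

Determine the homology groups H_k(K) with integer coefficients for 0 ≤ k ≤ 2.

Fix the vertex order v_0 < v_1 < v_2 < v_3 and write every simplex with vertices in increasing order. Then dim K = 2 and the simplices of K are:

  0-simplices (4): [v_0], [v_1], [v_2], [v_3]
  1-simplices (6): [v_0,v_1], [v_0,v_2], [v_0,v_3], [v_1,v_2], [v_1,v_3], [v_2,v_3]
  2-simplices (4): [v_0,v_1,v_2], [v_0,v_1,v_3], [v_0,v_2,v_3], [v_1,v_2,v_3]

Hence C_0 ≅ Z^4, C_1 ≅ Z^6, C_2 ≅ Z^4.

∂_1: C_1 → C_0 is given by ∂[p,q] = [q] − [p].
As a 4×6 matrix over Z this has rank 3, with invariant factors (1,1,1).

Boundary ∂_2: C_2 → C_1 acts by ∂[p,q,r] = [q,r] − [p,r] + [p,q]. For instance
  ∂[v_0,v_1,v_2] = [v_1,v_2] − [v_0,v_2] + [v_0,v_1],
  ∂[v_1,v_2,v_3] = [v_2,v_3] − [v_1,v_3] + [v_1,v_2].
As a 6×4 matrix over Z this has rank 3, with invariant factors (1,1,1).

Computing H_k = (kernel of ∂_k) / (image of ∂_{k+1}):

  H_0: rank C_0 − rank ∂_1 = 4 − 3 = 1, and the invariant factors of ∂_1 are all 1, so H_0 = Z.
  H_1: rank ker ∂_1 − rank ∂_2 = (6 − 3) − 3 = 0, and the invariant factors of ∂_2 are all 1, so H_1 = 0.
  H_2: rank ker ∂_2 − rank ∂_3 = (4 − 3) − 0 = 1, and there is no ∂_3, so H_2 = Z.

H_0 = Z,  H_1 = 0,  H_2 = Z.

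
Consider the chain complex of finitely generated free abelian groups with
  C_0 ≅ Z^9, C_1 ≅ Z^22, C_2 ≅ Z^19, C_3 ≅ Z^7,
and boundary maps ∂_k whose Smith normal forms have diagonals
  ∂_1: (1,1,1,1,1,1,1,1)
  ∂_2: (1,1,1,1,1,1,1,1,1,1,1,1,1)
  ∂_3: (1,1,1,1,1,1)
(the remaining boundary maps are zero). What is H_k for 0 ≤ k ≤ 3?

H_0 = Z,  H_1 = Z,  H_2 = 0,  H_3 = Z.

H_0: b_0 = 9 − 0 − 8 = 1; torsion from ∂_1 factors > 1: none. So H_0 = Z.
H_1: b_1 = 22 − 8 − 13 = 1; torsion from ∂_2 factors > 1: none. So H_1 = Z.
H_2: b_2 = 19 − 13 − 6 = 0; torsion from ∂_3 factors > 1: none. So H_2 = 0.
H_3: b_3 = 7 − 6 − 0 = 1; torsion from ∂_4 factors > 1: none. So H_3 = Z.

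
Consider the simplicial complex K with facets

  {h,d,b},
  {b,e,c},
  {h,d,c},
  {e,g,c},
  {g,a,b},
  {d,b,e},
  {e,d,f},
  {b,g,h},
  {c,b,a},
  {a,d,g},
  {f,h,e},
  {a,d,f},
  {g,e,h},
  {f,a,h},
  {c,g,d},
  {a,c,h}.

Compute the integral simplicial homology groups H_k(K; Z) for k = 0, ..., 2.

We work with the vertex ordering a < b < c < d < e < f < g < h. The simplices of K, each written with vertices in increasing order, are:

  0-simplices (8): a, b, c, d, e, f, g, h
  1-simplices (24): ab, ac, ad, af, ag, ah, bc, bd, be, bg, bh, cd, ce, cg, ch, de, df, dg, dh, ef, eg, eh, fh, gh
  2-simplices (16): abc, abg, ach, adf, adg, afh, bce, bde, bdh, bgh, cdg, cdh, ceg, def, efh, egh

Hence C_0 ≅ Z^8, C_1 ≅ Z^24, C_2 ≅ Z^16.

The boundary map ∂_1: C_1 → C_0 maps an edge to its endpoints' difference, ∂[p,q] = q − p.
This gives a 8×24 integer matrix of rank 7; reducing to Smith normal form yields diagonal entries (1,1,1,1,1,1,1).

Boundary ∂_2: C_2 → C_1 sends each 2-simplex [p,q,r] to [q,r] − [p,r] + [p,q]. For instance
  ∂ceg = eg − cg + ce,
  ∂afh = fh − ah + af.
As a 24×16 matrix over Z this has rank 15, with invariant factors (1,1,1,1,1,1,1,1,1,1,1,1,1,1,1).

Computing H_k = (kernel of ∂_k) / (image of ∂_{k+1}):

  H_0: rank C_0 − rank ∂_1 = 8 − 7 = 1, and the invariant factors of ∂_1 are all 1, so H_0 = Z.
  H_1: rank ker ∂_1 − rank ∂_2 = (24 − 7) − 15 = 2, and the invariant factors of ∂_2 are all 1, so H_1 = Z^2.
  H_2: rank ker ∂_2 − rank ∂_3 = (16 − 15) − 0 = 1, and there is no ∂_3, so H_2 = Z.

As a check, the Euler characteristic is 8 − 24 + 16 = 0, which agrees with 1 − 2 + 1 = 0.

H_0 ≅ Z,  H_1 ≅ Z^2,  H_2 ≅ Z.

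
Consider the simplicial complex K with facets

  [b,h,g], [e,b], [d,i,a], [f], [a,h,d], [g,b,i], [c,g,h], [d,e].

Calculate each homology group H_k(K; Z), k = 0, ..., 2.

Take the total order a < b < c < d < e < f < g < h < i on the vertex set. Then K (dimension 2) consists of the simplices:

  0-simplices (9): a, b, c, d, e, f, g, h, i
  1-simplices (14): ad, ah, ai, be, bg, bh, bi, cg, ch, de, dh, di, gh, gi
  2-simplices (5): adh, adi, bgh, bgi, cgh

Hence C_0 ≅ Z^9, C_1 ≅ Z^14, C_2 ≅ Z^5.

The boundary map ∂_1: C_1 → C_0 maps an edge to its endpoints' difference, ∂[p,q] = q − p.
As a 9×14 matrix over Z this has rank 7, with invariant factors (1,1,1,1,1,1,1).

The boundary map ∂_2: C_2 → C_1 maps a triangle to the signed sum of its edges. For instance
  ∂cgh = gh − ch + cg,
  ∂bgi = gi − bi + bg.
This gives a 14×5 integer matrix of rank 5; reducing to Smith normal form yields diagonal entries (1,1,1,1,1).

Reading off H_k = ker ∂_k / im ∂_{k+1}:

  H_0: rank C_0 − rank ∂_1 = 9 − 7 = 2, and the invariant factors of ∂_1 are all 1, so H_0 = Z^2.
  H_1: rank ker ∂_1 − rank ∂_2 = (14 − 7) − 5 = 2, and the invariant factors of ∂_2 are all 1, so H_1 = Z^2.
  H_2: rank ker ∂_2 − rank ∂_3 = (5 − 5) − 0 = 0, and there is no ∂_3, so H_2 = 0.

H_0 = Z^2,  H_1 = Z^2,  H_2 = 0.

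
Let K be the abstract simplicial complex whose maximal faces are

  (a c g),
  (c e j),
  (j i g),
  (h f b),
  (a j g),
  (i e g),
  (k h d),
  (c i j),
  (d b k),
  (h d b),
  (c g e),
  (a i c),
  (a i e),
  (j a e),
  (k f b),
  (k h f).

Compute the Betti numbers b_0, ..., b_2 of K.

Order the vertices as a < b < c < d < e < f < g < h < i < j < k. Listing each simplex with vertices in this order, K has dimension 2 with simplices:

  0-simplices (11): a, b, c, d, e, f, g, h, i, j, k
  1-simplices (24): ac, ae, ag, ai, aj, bd, bf, bh, bk, ce, cg, ci, cj, dh, dk, eg, ei, ej, fh, fk, gi, gj, hk, ij
  2-simplices (16): acg, aci, aei, aej, agj, bdh, bdk, bfh, bfk, ceg, cej, cij, dhk, egi, fhk, gij

Hence C_0 ≅ Z^11, C_1 ≅ Z^24, C_2 ≅ Z^16.

∂_1: C_1 → C_0 is given by ∂[p,q] = [q] − [p]. For instance
  ∂ej = j − e.
As a 11×24 matrix over Z this has rank 9, with invariant factors (1,1,1,1,1,1,1,1,1).

∂_2: C_2 → C_1 maps a triangle to the signed sum of its edges. For instance
  ∂aci = ci − ai + ac,
  ∂bdh = dh − bh + bd.
The resulting 24×16 matrix has rank 15, and its Smith normal form has invariant factors (1,1,1,1,1,1,1,1,1,1,1,1,1,1,2).

From H_k ≅ ker(∂_k) / im(∂_{k+1}) we obtain:

  H_0: rank C_0 − rank ∂_1 = 11 − 9 = 2, and the invariant factors of ∂_1 are all 1, so H_0 = Z^2.
  H_1: rank ker ∂_1 − rank ∂_2 = (24 − 9) − 15 = 0, and ∂_2 has invariant factor 2 > 1, so H_1 = Z/2.
  H_2: rank ker ∂_2 − rank ∂_3 = (16 − 15) − 0 = 1, and there is no ∂_3, so H_2 = Z.

As a check, the Euler characteristic is 11 − 24 + 16 = 3, which agrees with 2 − 0 + 1 = 3.

Hence the Betti numbers are b_0 = 2, b_1 = 0, b_2 = 1.

b_0 = 2, b_1 = 0, b_2 = 1.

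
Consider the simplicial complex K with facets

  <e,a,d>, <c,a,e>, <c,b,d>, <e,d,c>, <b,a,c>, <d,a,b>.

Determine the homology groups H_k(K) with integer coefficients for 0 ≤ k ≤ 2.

K has 5 vertices, 9 edges, 6 triangles.
rank ∂_0 = 0, rank ∂_1 = 4 ⇒ b_0 = 5 − 0 − 4 = 1; all invariant factors of ∂_1 are 1 so no torsion. So H_0 = Z.
rank ∂_1 = 4, rank ∂_2 = 5 ⇒ b_1 = 9 − 4 − 5 = 0; all invariant factors of ∂_2 are 1 so no torsion. So H_1 = 0.
rank ∂_2 = 5, rank ∂_3 = 0 ⇒ b_2 = 6 − 5 − 0 = 1. So H_2 = Z.

H_0 = Z,  H_1 = 0,  H_2 = Z.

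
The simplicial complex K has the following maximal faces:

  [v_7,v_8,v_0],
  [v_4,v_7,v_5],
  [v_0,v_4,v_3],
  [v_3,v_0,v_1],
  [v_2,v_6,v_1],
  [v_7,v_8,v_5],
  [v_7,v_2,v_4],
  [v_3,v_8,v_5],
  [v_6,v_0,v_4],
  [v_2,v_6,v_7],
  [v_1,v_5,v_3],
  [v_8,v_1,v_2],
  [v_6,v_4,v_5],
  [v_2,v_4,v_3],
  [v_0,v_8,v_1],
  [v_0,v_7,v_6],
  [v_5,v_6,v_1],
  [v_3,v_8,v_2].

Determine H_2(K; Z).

H_2 = 0.

K has 9 vertices, 27 edges, 18 triangles.
rank ∂_2 = 18, rank ∂_3 = 0 ⇒ b_2 = 18 − 18 − 0 = 0. So H_2 ≅ 0.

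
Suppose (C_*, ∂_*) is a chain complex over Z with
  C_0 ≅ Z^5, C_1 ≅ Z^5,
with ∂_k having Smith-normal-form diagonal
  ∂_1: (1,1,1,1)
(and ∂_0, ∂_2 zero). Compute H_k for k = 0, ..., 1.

H_0: b_0 = 5 − 0 − 4 = 1; torsion from ∂_1 factors > 1: none. So H_0 = Z.
H_1: b_1 = 5 − 4 − 0 = 1; torsion from ∂_2 factors > 1: none. So H_1 = Z.

H_0 = Z,  H_1 = Z.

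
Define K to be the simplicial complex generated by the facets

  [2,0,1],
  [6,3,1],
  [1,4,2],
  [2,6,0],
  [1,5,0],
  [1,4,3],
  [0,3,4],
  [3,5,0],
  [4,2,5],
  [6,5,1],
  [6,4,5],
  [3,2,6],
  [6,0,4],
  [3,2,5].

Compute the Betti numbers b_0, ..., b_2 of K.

K has 7 vertices, 21 edges, 14 triangles.
rank ∂_0 = 0, rank ∂_1 = 6 ⇒ b_0 = 7 − 0 − 6 = 1; all invariant factors of ∂_1 are 1 so no torsion. So H_0 ≅ Z.
rank ∂_1 = 6, rank ∂_2 = 13 ⇒ b_1 = 21 − 6 − 13 = 2; all invariant factors of ∂_2 are 1 so no torsion. So H_1 ≅ Z^2.
rank ∂_2 = 13, rank ∂_3 = 0 ⇒ b_2 = 14 − 13 − 0 = 1. So H_2 ≅ Z.

b_0 = 1, b_1 = 2, b_2 = 1.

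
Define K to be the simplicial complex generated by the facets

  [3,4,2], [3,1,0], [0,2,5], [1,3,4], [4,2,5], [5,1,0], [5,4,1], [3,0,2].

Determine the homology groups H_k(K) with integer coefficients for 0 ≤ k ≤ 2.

H_0 = Z,  H_1 = 0,  H_2 = Z.

Take the total order 0 < 1 < 2 < 3 < 4 < 5 on the vertex set. Then K (dimension 2) consists of the simplices:

  0-simplices (6): [0], [1], [2], [3], [4], [5]
  1-simplices (12): [0,1], [0,2], [0,3], [0,5], [1,3], [1,4], [1,5], [2,3], [2,4], [2,5], [3,4], [4,5]
  2-simplices (8): [0,1,3], [0,1,5], [0,2,3], [0,2,5], [1,3,4], [1,4,5], [2,3,4], [2,4,5]

so the chain groups are C_0 ≅ Z^6, C_1 ≅ Z^12, C_2 ≅ Z^8.

Boundary ∂_1: C_1 → C_0 sends each edge [p,q] (with p < q) to q − p.
The 6×12 boundary matrix has rank 5 and Smith normal form diag(1,1,1,1,1).

The boundary map ∂_2: C_2 → C_1 acts by ∂[p,q,r] = [q,r] − [p,r] + [p,q]. For instance
  ∂[0,1,3] = [1,3] − [0,3] + [0,1],
  ∂[2,4,5] = [4,5] − [2,5] + [2,4].
The 12×8 boundary matrix has rank 7 and Smith normal form diag(1,1,1,1,1,1,1).

From H_k ≅ ker(∂_k) / im(∂_{k+1}) we obtain:

  H_0: rank C_0 − rank ∂_1 = 6 − 5 = 1, and the invariant factors of ∂_1 are all 1, so H_0 ≅ Z.
  H_1: rank ker ∂_1 − rank ∂_2 = (12 − 5) − 7 = 0, and the invariant factors of ∂_2 are all 1, so H_1 ≅ 0.
  H_2: rank ker ∂_2 − rank ∂_3 = (8 − 7) − 0 = 1, and there is no ∂_3, so H_2 ≅ Z.

(K is a triangulation of the 2-sphere S^2.)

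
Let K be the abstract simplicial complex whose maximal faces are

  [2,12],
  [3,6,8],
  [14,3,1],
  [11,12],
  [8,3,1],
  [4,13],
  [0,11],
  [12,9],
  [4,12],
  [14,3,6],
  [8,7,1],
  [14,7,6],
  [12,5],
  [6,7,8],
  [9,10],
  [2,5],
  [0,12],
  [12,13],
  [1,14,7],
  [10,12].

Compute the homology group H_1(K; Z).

We work with the vertex ordering 0 < 1 < 2 < 3 < 4 < 5 < 6 < 7 < 8 < 9 < 10 < 11 < 12 < 13 < 14. The simplices of K, each written with vertices in increasing order, are:

  0-simplices (15): [0], [1], [2], [3], [4], [5], [6], [7], [8], [9], [10], [11], [12], [13], [14]
  1-simplices (24): (24 of them)
  2-simplices (8): [1,3,8], [1,3,14], [1,7,8], [1,7,14], [3,6,8], [3,6,14], [6,7,8], [6,7,14]

giving chain groups C_0 ≅ Z^15, C_1 ≅ Z^24, C_2 ≅ Z^8.

The boundary map ∂_1: C_1 → C_0 is given by ∂[p,q] = [q] − [p]. For instance
  ∂[1,7] = [7] − [1].
As a 15×24 matrix over Z this has rank 13, with invariant factors (1,1,1,1,1,1,1,1,1,1,1,1,1).

Boundary ∂_2: C_2 → C_1 sends each 2-simplex [p,q,r] to [q,r] − [p,r] + [p,q]. For instance
  ∂[3,6,14] = [6,14] − [3,14] + [3,6],
  ∂[6,7,8] = [7,8] − [6,8] + [6,7].
This gives a 24×8 integer matrix of rank 7; reducing to Smith normal form yields diagonal entries (1,1,1,1,1,1,1).

Now H_k = ker ∂_k / im ∂_{k+1}, so:

  H_1: rank ker ∂_1 − rank ∂_2 = (24 − 13) − 7 = 4, and the invariant factors of ∂_2 are all 1, so H_1 = Z^4.

H_1 ≅ Z^4.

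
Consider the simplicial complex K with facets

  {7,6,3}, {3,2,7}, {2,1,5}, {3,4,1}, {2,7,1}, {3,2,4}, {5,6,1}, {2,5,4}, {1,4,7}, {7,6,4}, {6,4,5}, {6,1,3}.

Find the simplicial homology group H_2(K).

H_2 ≅ 0.

Fix the vertex order 1 < 2 < 3 < 4 < 5 < 6 < 7 and write every simplex with vertices in increasing order. Then dim K = 2 and the simplices of K are:

  0-simplices (7): [1], [2], [3], [4], [5], [6], [7]
  1-simplices (18): [1,2], [1,3], [1,4], [1,5], [1,6], [1,7], [2,3], [2,4], [2,5], [2,7], [3,4], [3,6], [3,7], [4,5], [4,6], [4,7], [5,6], [6,7]
  2-simplices (12): [1,2,5], [1,2,7], [1,3,4], [1,3,6], [1,4,7], [1,5,6], [2,3,4], [2,3,7], [2,4,5], [3,6,7], [4,5,6], [4,6,7]

giving chain groups C_0 ≅ Z^7, C_1 ≅ Z^18, C_2 ≅ Z^12.

The boundary map ∂_1: C_1 → C_0 sends each edge [p,q] (with p < q) to q − p. For instance
  ∂[4,6] = [6] − [4].
As a 7×18 matrix over Z this has rank 6, with invariant factors (1,1,1,1,1,1).

The boundary map ∂_2: C_2 → C_1 sends each 2-simplex [p,q,r] to [q,r] − [p,r] + [p,q]. For instance
  ∂[4,5,6] = [5,6] − [4,6] + [4,5],
  ∂[2,4,5] = [4,5] − [2,5] + [2,4].
As a 18×12 matrix over Z this has rank 12, with invariant factors (1,1,1,1,1,1,1,1,1,1,1,2).

Now H_k = ker ∂_k / im ∂_{k+1}, so:

  H_2: rank ker ∂_2 − rank ∂_3 = (12 − 12) − 0 = 0, and there is no ∂_3, so H_2 = 0.

(K is a triangulation of the real projective plane RP^2.)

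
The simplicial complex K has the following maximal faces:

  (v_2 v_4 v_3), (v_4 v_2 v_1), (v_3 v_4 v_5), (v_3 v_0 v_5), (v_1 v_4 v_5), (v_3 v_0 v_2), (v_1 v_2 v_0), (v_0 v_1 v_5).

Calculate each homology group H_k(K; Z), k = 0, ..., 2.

Order the vertices as v_0 < v_1 < v_2 < v_3 < v_4 < v_5. Listing each simplex with vertices in this order, K has dimension 2 with simplices:

  0-simplices (6): [v_0], [v_1], [v_2], [v_3], [v_4], [v_5]
  1-simplices (12): [v_0,v_1], [v_0,v_2], [v_0,v_3], [v_0,v_5], [v_1,v_2], [v_1,v_4], [v_1,v_5], [v_2,v_3], [v_2,v_4], [v_3,v_4], [v_3,v_5], [v_4,v_5]
  2-simplices (8): [v_0,v_1,v_2], [v_0,v_1,v_5], [v_0,v_2,v_3], [v_0,v_3,v_5], [v_1,v_2,v_4], [v_1,v_4,v_5], [v_2,v_3,v_4], [v_3,v_4,v_5]

so the chain groups are C_0 ≅ Z^6, C_1 ≅ Z^12, C_2 ≅ Z^8.

Boundary ∂_1: C_1 → C_0 maps an edge to its endpoints' difference, ∂[p,q] = q − p.
As a 6×12 matrix over Z this has rank 5, with invariant factors (1,1,1,1,1).

The boundary map ∂_2: C_2 → C_1 sends each 2-simplex [p,q,r] to [q,r] − [p,r] + [p,q]. For instance
  ∂[v_3,v_4,v_5] = [v_4,v_5] − [v_3,v_5] + [v_3,v_4],
  ∂[v_0,v_2,v_3] = [v_2,v_3] − [v_0,v_3] + [v_0,v_2].
The 12×8 boundary matrix has rank 7 and Smith normal form diag(1,1,1,1,1,1,1).

Reading off H_k = ker ∂_k / im ∂_{k+1}:

  H_0: rank C_0 − rank ∂_1 = 6 − 5 = 1, and the invariant factors of ∂_1 are all 1, so H_0 ≅ Z.
  H_1: rank ker ∂_1 − rank ∂_2 = (12 − 5) − 7 = 0, and the invariant factors of ∂_2 are all 1, so H_1 ≅ 0.
  H_2: rank ker ∂_2 − rank ∂_3 = (8 − 7) − 0 = 1, and there is no ∂_3, so H_2 ≅ Z.

As a check, the Euler characteristic is 6 − 12 + 8 = 2, which agrees with 1 − 0 + 1 = 2.
(K is a triangulation of the 2-sphere S^2.)

H_0 = Z,  H_1 = 0,  H_2 = Z.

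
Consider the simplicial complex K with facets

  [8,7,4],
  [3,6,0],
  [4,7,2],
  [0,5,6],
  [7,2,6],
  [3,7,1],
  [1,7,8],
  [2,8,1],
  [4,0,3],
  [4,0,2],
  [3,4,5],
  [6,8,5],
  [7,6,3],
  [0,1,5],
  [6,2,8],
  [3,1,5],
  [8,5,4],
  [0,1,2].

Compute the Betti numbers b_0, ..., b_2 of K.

Fix the vertex order 0 < 1 < 2 < 3 < 4 < 5 < 6 < 7 < 8 and write every simplex with vertices in increasing order. Then dim K = 2 and the simplices of K are:

  0-simplices (9): [0], [1], [2], [3], [4], [5], [6], [7], [8]
  1-simplices (27): (27 of them)
  2-simplices (18): [0,1,2], [0,1,5], [0,2,4], [0,3,4], [0,3,6], [0,5,6], [1,2,8], [1,3,5], [1,3,7], [1,7,8], [2,4,7], [2,6,7], [2,6,8], [3,4,5], [3,6,7], [4,5,8], [4,7,8], [5,6,8]

giving chain groups C_0 ≅ Z^9, C_1 ≅ Z^27, C_2 ≅ Z^18.

Boundary ∂_1: C_1 → C_0 maps an edge to its endpoints' difference, ∂[p,q] = q − p. For instance
  ∂[2,7] = [7] − [2].
As a 9×27 matrix over Z this has rank 8, with invariant factors (1,1,1,1,1,1,1,1).

∂_2: C_2 → C_1 acts by ∂[p,q,r] = [q,r] − [p,r] + [p,q]. For instance
  ∂[0,3,4] = [3,4] − [0,4] + [0,3],
  ∂[5,6,8] = [6,8] − [5,8] + [5,6].
The 27×18 boundary matrix has rank 18 and Smith normal form diag(1,1,1,1,1,1,1,1,1,1,1,1,1,1,1,1,1,2).

Now H_k = ker ∂_k / im ∂_{k+1}, so:

  H_0: rank C_0 − rank ∂_1 = 9 − 8 = 1, and the invariant factors of ∂_1 are all 1, so H_0 = Z.
  H_1: rank ker ∂_1 − rank ∂_2 = (27 − 8) − 18 = 1, and ∂_2 has invariant factor 2 > 1, so H_1 = Z ⊕ Z/2.
  H_2: rank ker ∂_2 − rank ∂_3 = (18 − 18) − 0 = 0, and there is no ∂_3, so H_2 = 0.

(K is a triangulation of the Klein bottle.)

Hence the Betti numbers are b_0 = 1, b_1 = 1, b_2 = 0.

b_0 = 1, b_1 = 1, b_2 = 0.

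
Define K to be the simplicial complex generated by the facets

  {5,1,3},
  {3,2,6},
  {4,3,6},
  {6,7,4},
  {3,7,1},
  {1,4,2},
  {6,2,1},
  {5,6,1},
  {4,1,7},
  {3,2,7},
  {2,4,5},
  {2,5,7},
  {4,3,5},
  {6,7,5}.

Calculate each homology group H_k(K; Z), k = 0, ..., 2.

H_0 = Z,  H_1 = Z^2,  H_2 = Z.

K has 7 vertices, 21 edges, 14 triangles.
rank ∂_0 = 0, rank ∂_1 = 6 ⇒ b_0 = 7 − 0 − 6 = 1; all invariant factors of ∂_1 are 1 so no torsion. So H_0 ≅ Z.
rank ∂_1 = 6, rank ∂_2 = 13 ⇒ b_1 = 21 − 6 − 13 = 2; all invariant factors of ∂_2 are 1 so no torsion. So H_1 ≅ Z^2.
rank ∂_2 = 13, rank ∂_3 = 0 ⇒ b_2 = 14 − 13 − 0 = 1. So H_2 ≅ Z.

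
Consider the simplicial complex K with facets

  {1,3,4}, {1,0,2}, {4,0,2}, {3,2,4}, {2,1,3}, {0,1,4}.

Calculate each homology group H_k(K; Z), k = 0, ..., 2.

We work with the vertex ordering 0 < 1 < 2 < 3 < 4. The simplices of K, each written with vertices in increasing order, are:

  0-simplices (5): [0], [1], [2], [3], [4]
  1-simplices (9): [0,1], [0,2], [0,4], [1,2], [1,3], [1,4], [2,3], [2,4], [3,4]
  2-simplices (6): [0,1,2], [0,1,4], [0,2,4], [1,2,3], [1,3,4], [2,3,4]

Hence C_0 ≅ Z^5, C_1 ≅ Z^9, C_2 ≅ Z^6.

∂_1: C_1 → C_0 maps an edge to its endpoints' difference, ∂[p,q] = q − p. For instance
  ∂[3,4] = [4] − [3].
This gives a 5×9 integer matrix of rank 4; reducing to Smith normal form yields diagonal entries (1,1,1,1).

Boundary ∂_2: C_2 → C_1 maps a triangle to the signed sum of its edges. For instance
  ∂[1,2,3] = [2,3] − [1,3] + [1,2],
  ∂[0,1,2] = [1,2] − [0,2] + [0,1].
The resulting 9×6 matrix has rank 5, and its Smith normal form has invariant factors (1,1,1,1,1).

From H_k ≅ ker(∂_k) / im(∂_{k+1}) we obtain:

  H_0: rank C_0 − rank ∂_1 = 5 − 4 = 1, and the invariant factors of ∂_1 are all 1, so H_0 = Z.
  H_1: rank ker ∂_1 − rank ∂_2 = (9 − 4) − 5 = 0, and the invariant factors of ∂_2 are all 1, so H_1 = 0.
  H_2: rank ker ∂_2 − rank ∂_3 = (6 − 5) − 0 = 1, and there is no ∂_3, so H_2 = Z.

As a check, the Euler characteristic is 5 − 9 + 6 = 2, which agrees with 1 − 0 + 1 = 2.

H_0 ≅ Z,  H_1 = 0,  H_2 ≅ Z.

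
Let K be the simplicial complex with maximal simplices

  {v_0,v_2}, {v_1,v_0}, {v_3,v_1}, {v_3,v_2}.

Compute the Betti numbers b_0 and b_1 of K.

Take the total order v_0 < v_1 < v_2 < v_3 on the vertex set. Then K (dimension 1) consists of the simplices:

  0-simplices (4): [v_0], [v_1], [v_2], [v_3]
  1-simplices (4): [v_0,v_1], [v_0,v_2], [v_1,v_3], [v_2,v_3]

Hence C_0 ≅ Z^4, C_1 ≅ Z^4.

Boundary ∂_1: C_1 → C_0 maps an edge to its endpoints' difference, ∂[p,q] = q − p.
As a 4×4 matrix over Z this has rank 3, with invariant factors (1,1,1).

Now H_k = ker ∂_k / im ∂_{k+1}, so:

  H_0: rank C_0 − rank ∂_1 = 4 − 3 = 1, and the invariant factors of ∂_1 are all 1, so H_0 ≅ Z.
  H_1: rank ker ∂_1 − rank ∂_2 = (4 − 3) − 0 = 1, and there is no ∂_2, so H_1 ≅ Z.

As a check, the Euler characteristic is 4 − 4 = 0, which agrees with 1 − 1 = 0.

Hence the Betti numbers are b_0 = 1, b_1 = 1.

b_0 = 1, b_1 = 1.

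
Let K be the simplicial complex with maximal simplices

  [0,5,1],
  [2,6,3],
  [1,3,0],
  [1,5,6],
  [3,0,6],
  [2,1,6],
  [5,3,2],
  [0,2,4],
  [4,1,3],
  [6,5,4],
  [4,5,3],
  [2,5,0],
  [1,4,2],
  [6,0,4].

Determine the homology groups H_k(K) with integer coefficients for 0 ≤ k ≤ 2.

We work with the vertex ordering 0 < 1 < 2 < 3 < 4 < 5 < 6. The simplices of K, each written with vertices in increasing order, are:

  0-simplices (7): [0], [1], [2], [3], [4], [5], [6]
  1-simplices (21): [0,1], [0,2], [0,3], [0,4], [0,5], [0,6], [1,2], [1,3], [1,4], [1,5], [1,6], [2,3], [2,4], [2,5], [2,6], [3,4], [3,5], [3,6], [4,5], [4,6], [5,6]
  2-simplices (14): [0,1,3], [0,1,5], [0,2,4], [0,2,5], [0,3,6], [0,4,6], [1,2,4], [1,2,6], [1,3,4], [1,5,6], [2,3,5], [2,3,6], [3,4,5], [4,5,6]

Hence C_0 ≅ Z^7, C_1 ≅ Z^21, C_2 ≅ Z^14.

∂_1: C_1 → C_0 maps an edge to its endpoints' difference, ∂[p,q] = q − p. For instance
  ∂[0,1] = [1] − [0].
The resulting 7×21 matrix has rank 6, and its Smith normal form has invariant factors (1,1,1,1,1,1).

∂_2: C_2 → C_1 acts by ∂[p,q,r] = [q,r] − [p,r] + [p,q]. For instance
  ∂[0,4,6] = [4,6] − [0,6] + [0,4],
  ∂[2,3,6] = [3,6] − [2,6] + [2,3].
The 21×14 boundary matrix has rank 13 and Smith normal form diag(1,1,1,1,1,1,1,1,1,1,1,1,1).

Now H_k = ker ∂_k / im ∂_{k+1}, so:

  H_0: rank C_0 − rank ∂_1 = 7 − 6 = 1, and the invariant factors of ∂_1 are all 1, so H_0 = Z.
  H_1: rank ker ∂_1 − rank ∂_2 = (21 − 6) − 13 = 2, and the invariant factors of ∂_2 are all 1, so H_1 = Z^2.
  H_2: rank ker ∂_2 − rank ∂_3 = (14 − 13) − 0 = 1, and there is no ∂_3, so H_2 = Z.

As a check, the Euler characteristic is 7 − 21 + 14 = 0, which agrees with 1 − 2 + 1 = 0.

H_0 = Z,  H_1 = Z^2,  H_2 = Z.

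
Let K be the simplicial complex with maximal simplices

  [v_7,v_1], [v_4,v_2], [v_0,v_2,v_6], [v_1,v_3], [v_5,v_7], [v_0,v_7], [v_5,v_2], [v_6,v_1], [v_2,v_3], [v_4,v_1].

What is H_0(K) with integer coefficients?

Order the vertices as v_0 < v_1 < v_2 < v_3 < v_4 < v_5 < v_6 < v_7. Listing each simplex with vertices in this order, K has dimension 2 with simplices:

  0-simplices (8): [v_0], [v_1], [v_2], [v_3], [v_4], [v_5], [v_6], [v_7]
  1-simplices (12): [v_0,v_2], [v_0,v_6], [v_0,v_7], [v_1,v_3], [v_1,v_4], [v_1,v_6], [v_1,v_7], [v_2,v_3], [v_2,v_4], [v_2,v_5], [v_2,v_6], [v_5,v_7]
  2-simplices (1): [v_0,v_2,v_6]

giving chain groups C_0 ≅ Z^8, C_1 ≅ Z^12, C_2 ≅ Z^1.

Boundary ∂_1: C_1 → C_0 is given by ∂[p,q] = [q] − [p].
The 8×12 boundary matrix has rank 7 and Smith normal form diag(1,1,1,1,1,1,1).

∂_2: C_2 → C_1 maps a triangle to the signed sum of its edges. For instance
  ∂[v_0,v_2,v_6] = [v_2,v_6] − [v_0,v_6] + [v_0,v_2].
As a 12×1 matrix over Z this has rank 1, with invariant factors (1).

From H_k ≅ ker(∂_k) / im(∂_{k+1}) we obtain:

  H_0: rank C_0 − rank ∂_1 = 8 − 7 = 1, and the invariant factors of ∂_1 are all 1, so H_0 = Z.

H_0 = Z.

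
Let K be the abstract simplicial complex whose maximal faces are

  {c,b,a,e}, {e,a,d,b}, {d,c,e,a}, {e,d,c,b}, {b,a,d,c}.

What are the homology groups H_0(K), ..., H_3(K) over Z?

H_0 = Z,  H_1 = 0,  H_2 = 0,  H_3 = Z.

K has 5 vertices, 10 edges, 10 triangles, 5 3-simplices.
rank ∂_0 = 0, rank ∂_1 = 4 ⇒ b_0 = 5 − 0 − 4 = 1; all invariant factors of ∂_1 are 1 so no torsion. So H_0 = Z.
rank ∂_1 = 4, rank ∂_2 = 6 ⇒ b_1 = 10 − 4 − 6 = 0; all invariant factors of ∂_2 are 1 so no torsion. So H_1 = 0.
rank ∂_2 = 6, rank ∂_3 = 4 ⇒ b_2 = 10 − 6 − 4 = 0; all invariant factors of ∂_3 are 1 so no torsion. So H_2 = 0.
rank ∂_3 = 4, rank ∂_4 = 0 ⇒ b_3 = 5 − 4 − 0 = 1. So H_3 = Z.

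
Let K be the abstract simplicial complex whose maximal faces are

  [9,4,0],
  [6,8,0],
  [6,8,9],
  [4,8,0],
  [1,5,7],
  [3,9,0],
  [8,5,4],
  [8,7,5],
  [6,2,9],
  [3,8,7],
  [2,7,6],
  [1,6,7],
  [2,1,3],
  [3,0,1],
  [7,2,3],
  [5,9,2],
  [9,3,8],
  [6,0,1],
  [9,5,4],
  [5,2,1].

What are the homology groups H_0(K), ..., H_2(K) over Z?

We work with the vertex ordering 0 < 1 < 2 < 3 < 4 < 5 < 6 < 7 < 8 < 9. The simplices of K, each written with vertices in increasing order, are:

  0-simplices (10): [0], [1], [2], [3], [4], [5], [6], [7], [8], [9]
  1-simplices (30): (30 of them)
  2-simplices (20): (20 of them)

so the chain groups are C_0 ≅ Z^10, C_1 ≅ Z^30, C_2 ≅ Z^20.

∂_1: C_1 → C_0 is given by ∂[p,q] = [q] − [p].
The 10×30 boundary matrix has rank 9 and Smith normal form diag(1,1,1,1,1,1,1,1,1).

Boundary ∂_2: C_2 → C_1 sends each 2-simplex [p,q,r] to [q,r] − [p,r] + [p,q]. For instance
  ∂[0,4,9] = [4,9] − [0,9] + [0,4],
  ∂[3,8,9] = [8,9] − [3,9] + [3,8].
As a 30×20 matrix over Z this has rank 20, with invariant factors (1,1,1,1,1,1,1,1,1,1,1,1,1,1,1,1,1,1,1,2).

Reading off H_k = ker ∂_k / im ∂_{k+1}:

  H_0: rank C_0 − rank ∂_1 = 10 − 9 = 1, and the invariant factors of ∂_1 are all 1, so H_0 ≅ Z.
  H_1: rank ker ∂_1 − rank ∂_2 = (30 − 9) − 20 = 1, and ∂_2 has invariant factor 2 > 1, so H_1 ≅ Z ⊕ Z/2.
  H_2: rank ker ∂_2 − rank ∂_3 = (20 − 20) − 0 = 0, and there is no ∂_3, so H_2 ≅ 0.

(K is a triangulation of the Klein bottle.)

H_0 ≅ Z,  H_1 ≅ Z ⊕ Z/2,  H_2 = 0.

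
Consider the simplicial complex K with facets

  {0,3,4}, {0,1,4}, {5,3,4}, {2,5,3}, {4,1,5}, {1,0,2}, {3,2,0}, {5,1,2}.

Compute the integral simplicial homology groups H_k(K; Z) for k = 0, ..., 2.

We work with the vertex ordering 0 < 1 < 2 < 3 < 4 < 5. The simplices of K, each written with vertices in increasing order, are:

  0-simplices (6): [0], [1], [2], [3], [4], [5]
  1-simplices (12): [0,1], [0,2], [0,3], [0,4], [1,2], [1,4], [1,5], [2,3], [2,5], [3,4], [3,5], [4,5]
  2-simplices (8): [0,1,2], [0,1,4], [0,2,3], [0,3,4], [1,2,5], [1,4,5], [2,3,5], [3,4,5]

giving chain groups C_0 ≅ Z^6, C_1 ≅ Z^12, C_2 ≅ Z^8.

∂_1: C_1 → C_0 maps an edge to its endpoints' difference, ∂[p,q] = q − p. For instance
  ∂[1,5] = [5] − [1].
The 6×12 boundary matrix has rank 5 and Smith normal form diag(1,1,1,1,1).

∂_2: C_2 → C_1 sends each 2-simplex [p,q,r] to [q,r] − [p,r] + [p,q]. For instance
  ∂[1,4,5] = [4,5] − [1,5] + [1,4],
  ∂[0,1,4] = [1,4] − [0,4] + [0,1].
The resulting 12×8 matrix has rank 7, and its Smith normal form has invariant factors (1,1,1,1,1,1,1).

Now H_k = ker ∂_k / im ∂_{k+1}, so:

  H_0: rank C_0 − rank ∂_1 = 6 − 5 = 1, and the invariant factors of ∂_1 are all 1, so H_0 = Z.
  H_1: rank ker ∂_1 − rank ∂_2 = (12 − 5) − 7 = 0, and the invariant factors of ∂_2 are all 1, so H_1 = 0.
  H_2: rank ker ∂_2 − rank ∂_3 = (8 − 7) − 0 = 1, and there is no ∂_3, so H_2 = Z.

H_0 ≅ Z,  H_1 = 0,  H_2 ≅ Z.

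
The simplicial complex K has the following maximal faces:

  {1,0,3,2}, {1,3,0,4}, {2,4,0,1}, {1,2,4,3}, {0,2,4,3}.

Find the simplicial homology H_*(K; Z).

Take the total order 0 < 1 < 2 < 3 < 4 on the vertex set. Then K (dimension 3) consists of the simplices:

  0-simplices (5): [0], [1], [2], [3], [4]
  1-simplices (10): [0,1], [0,2], [0,3], [0,4], [1,2], [1,3], [1,4], [2,3], [2,4], [3,4]
  2-simplices (10): [0,1,2], [0,1,3], [0,1,4], [0,2,3], [0,2,4], [0,3,4], [1,2,3], [1,2,4], [1,3,4], [2,3,4]
  3-simplices (5): [0,1,2,3], [0,1,2,4], [0,1,3,4], [0,2,3,4], [1,2,3,4]

so the chain groups are C_0 ≅ Z^5, C_1 ≅ Z^10, C_2 ≅ Z^10, C_3 ≅ Z^5.

Boundary ∂_1: C_1 → C_0 maps an edge to its endpoints' difference, ∂[p,q] = q − p. For instance
  ∂[0,3] = [3] − [0].
This gives a 5×10 integer matrix of rank 4; reducing to Smith normal form yields diagonal entries (1,1,1,1).

The boundary map ∂_2: C_2 → C_1 sends each 2-simplex [p,q,r] to [q,r] − [p,r] + [p,q]. For instance
  ∂[0,1,2] = [1,2] − [0,2] + [0,1],
  ∂[0,1,4] = [1,4] − [0,4] + [0,1].
The 10×10 boundary matrix has rank 6 and Smith normal form diag(1,1,1,1,1,1).

Boundary ∂_3: C_3 → C_2 sends each 3-simplex σ to the alternating sum Σ_i (−1)^i (σ with its i-th vertex removed). For instance
  ∂[0,1,2,4] = [1,2,4] − [0,2,4] + [0,1,4] − [0,1,2],
  ∂[0,2,3,4] = [2,3,4] − [0,3,4] + [0,2,4] − [0,2,3].
This gives a 10×5 integer matrix of rank 4; reducing to Smith normal form yields diagonal entries (1,1,1,1).

Reading off H_k = ker ∂_k / im ∂_{k+1}:

  H_0: rank C_0 − rank ∂_1 = 5 − 4 = 1, and the invariant factors of ∂_1 are all 1, so H_0 = Z.
  H_1: rank ker ∂_1 − rank ∂_2 = (10 − 4) − 6 = 0, and the invariant factors of ∂_2 are all 1, so H_1 = 0.
  H_2: rank ker ∂_2 − rank ∂_3 = (10 − 6) − 4 = 0, and the invariant factors of ∂_3 are all 1, so H_2 = 0.
  H_3: rank ker ∂_3 − rank ∂_4 = (5 − 4) − 0 = 1, and there is no ∂_4, so H_3 = Z.

As a check, the Euler characteristic is 5 − 10 + 10 − 5 = 0, which agrees with 1 − 0 + 0 − 1 = 0.
(K is a triangulation of the 3-sphere S^3.)

H_0 = Z,  H_1 = 0,  H_2 = 0,  H_3 = Z.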